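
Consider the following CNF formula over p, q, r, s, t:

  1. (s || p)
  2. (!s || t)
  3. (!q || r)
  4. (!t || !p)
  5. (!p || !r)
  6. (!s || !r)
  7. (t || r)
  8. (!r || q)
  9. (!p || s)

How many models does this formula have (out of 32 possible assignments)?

Satisfying assignments:
  p=F q=F r=F s=T t=T
Count: 1.

1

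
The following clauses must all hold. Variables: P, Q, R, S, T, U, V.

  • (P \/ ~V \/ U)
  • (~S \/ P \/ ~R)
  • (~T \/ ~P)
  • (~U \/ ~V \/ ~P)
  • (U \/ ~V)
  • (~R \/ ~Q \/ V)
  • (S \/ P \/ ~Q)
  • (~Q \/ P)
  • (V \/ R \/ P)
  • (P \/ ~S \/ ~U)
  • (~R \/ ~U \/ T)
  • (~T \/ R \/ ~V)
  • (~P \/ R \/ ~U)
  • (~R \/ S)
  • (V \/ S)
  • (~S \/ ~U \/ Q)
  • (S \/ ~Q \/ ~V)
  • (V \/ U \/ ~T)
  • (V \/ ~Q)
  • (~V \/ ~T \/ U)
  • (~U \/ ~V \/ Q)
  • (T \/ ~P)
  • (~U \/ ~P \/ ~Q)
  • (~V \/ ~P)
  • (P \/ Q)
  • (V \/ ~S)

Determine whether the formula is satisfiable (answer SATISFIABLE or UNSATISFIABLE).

V = True:
  propagation gives U=True, P=False, Q=False; an empty clause results — contradiction.
V = False:
  propagation gives S=True; an empty clause results — contradiction.
Every branch closes, so no satisfying assignment exists.

UNSATISFIABLE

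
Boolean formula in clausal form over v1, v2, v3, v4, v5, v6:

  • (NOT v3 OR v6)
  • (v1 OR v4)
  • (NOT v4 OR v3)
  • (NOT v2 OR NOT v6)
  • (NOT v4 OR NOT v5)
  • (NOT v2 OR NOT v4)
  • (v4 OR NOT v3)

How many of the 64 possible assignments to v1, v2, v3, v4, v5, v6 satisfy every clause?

Split on v4, then v3.
  v4=1, v3=1: remaining (v1,v2,v5,v6) ∈ {(0,0,0,1); (1,0,0,1)} — 2.
  v4=1, v3=0: a clause becomes empty — 0.
  v4=0, v3=1: a clause becomes empty — 0.
  v4=0, v3=0: v5 free; 3 ways for (v1,v2,v6) × 2^1 = 6.
Total: 2 + 0 + 0 + 6 = 8.

8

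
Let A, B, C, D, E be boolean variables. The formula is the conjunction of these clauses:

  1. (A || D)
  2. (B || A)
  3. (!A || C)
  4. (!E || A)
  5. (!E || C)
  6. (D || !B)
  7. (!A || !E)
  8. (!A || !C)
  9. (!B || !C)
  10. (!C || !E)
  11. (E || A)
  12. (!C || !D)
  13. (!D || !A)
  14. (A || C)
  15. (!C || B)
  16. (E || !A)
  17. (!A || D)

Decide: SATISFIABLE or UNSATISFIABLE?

UNSATISFIABLE

A = True:
  propagation gives C=True; an empty clause results — contradiction.
A = False:
  propagation gives D=True, B=True, E=False; an empty clause results — contradiction.
Every branch closes, so no satisfying assignment exists.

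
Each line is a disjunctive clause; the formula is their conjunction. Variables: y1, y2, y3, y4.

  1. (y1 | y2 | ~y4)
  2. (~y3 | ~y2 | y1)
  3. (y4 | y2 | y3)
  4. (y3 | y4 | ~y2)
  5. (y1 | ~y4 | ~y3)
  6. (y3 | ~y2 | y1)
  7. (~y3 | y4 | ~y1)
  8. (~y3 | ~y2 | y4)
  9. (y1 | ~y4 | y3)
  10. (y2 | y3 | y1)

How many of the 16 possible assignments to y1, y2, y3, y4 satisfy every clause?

Satisfying assignments:
  y1=0 y2=0 y3=1 y4=0
  y1=1 y2=0 y3=0 y4=1
  y1=1 y2=0 y3=1 y4=1
  y1=1 y2=1 y3=0 y4=1
  y1=1 y2=1 y3=1 y4=1
That's 5 in total.

5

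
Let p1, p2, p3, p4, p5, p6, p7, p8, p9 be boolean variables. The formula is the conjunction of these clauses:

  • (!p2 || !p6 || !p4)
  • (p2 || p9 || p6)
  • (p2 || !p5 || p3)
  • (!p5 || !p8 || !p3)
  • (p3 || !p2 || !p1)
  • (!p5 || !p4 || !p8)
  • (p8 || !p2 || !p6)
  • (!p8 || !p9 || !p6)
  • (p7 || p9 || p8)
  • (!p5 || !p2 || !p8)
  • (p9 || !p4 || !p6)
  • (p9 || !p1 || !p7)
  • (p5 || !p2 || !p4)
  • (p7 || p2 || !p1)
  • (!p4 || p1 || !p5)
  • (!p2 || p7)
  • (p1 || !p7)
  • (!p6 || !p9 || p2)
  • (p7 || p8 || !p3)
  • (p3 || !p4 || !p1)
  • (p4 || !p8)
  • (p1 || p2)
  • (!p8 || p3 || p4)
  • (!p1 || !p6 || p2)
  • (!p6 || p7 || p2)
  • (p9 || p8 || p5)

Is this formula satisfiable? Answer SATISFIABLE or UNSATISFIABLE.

Branch on p1: take p1 = True.
Branch on p2: take p2 = False.
  then p7 is forced to True.
  then p9 is forced to True.
  then p6 is forced to False.
Branch on p3: take p3 = True.
The remaining clauses are satisfied by p4 = True, p5 = False, p8 = False.
Every clause has at least one true literal under this assignment.
So p1=True  p2=False  p3=True  p4=True  p5=False  p6=False  p7=True  p8=False  p9=True is a satisfying assignment.

SATISFIABLE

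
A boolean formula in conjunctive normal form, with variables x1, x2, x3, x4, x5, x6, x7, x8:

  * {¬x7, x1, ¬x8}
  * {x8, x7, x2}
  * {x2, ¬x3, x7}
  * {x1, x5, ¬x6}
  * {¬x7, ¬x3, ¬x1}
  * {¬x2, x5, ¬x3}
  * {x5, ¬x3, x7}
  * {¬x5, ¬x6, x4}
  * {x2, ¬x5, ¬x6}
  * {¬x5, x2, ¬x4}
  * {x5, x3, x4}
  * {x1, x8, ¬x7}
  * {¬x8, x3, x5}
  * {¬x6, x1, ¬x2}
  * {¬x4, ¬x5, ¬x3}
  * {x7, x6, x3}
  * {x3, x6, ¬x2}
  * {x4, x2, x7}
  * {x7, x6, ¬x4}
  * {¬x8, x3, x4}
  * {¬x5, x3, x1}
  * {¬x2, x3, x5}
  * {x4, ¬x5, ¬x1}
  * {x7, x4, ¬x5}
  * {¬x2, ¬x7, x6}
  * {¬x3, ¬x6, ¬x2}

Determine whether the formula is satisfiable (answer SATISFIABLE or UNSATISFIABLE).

SATISFIABLE

Try x1 = True.
Set x2 = True and propagate.
Set x3 = False and propagate.
  then x6 is forced to True.
  then x5 is forced to True.
  then x4 is forced to True.
x7, x8 are now unconstrained; take x7 = False, x8 = True.
So x1=1  x2=1  x3=0  x4=1  x5=1  x6=1  x7=0  x8=1 is a satisfying assignment.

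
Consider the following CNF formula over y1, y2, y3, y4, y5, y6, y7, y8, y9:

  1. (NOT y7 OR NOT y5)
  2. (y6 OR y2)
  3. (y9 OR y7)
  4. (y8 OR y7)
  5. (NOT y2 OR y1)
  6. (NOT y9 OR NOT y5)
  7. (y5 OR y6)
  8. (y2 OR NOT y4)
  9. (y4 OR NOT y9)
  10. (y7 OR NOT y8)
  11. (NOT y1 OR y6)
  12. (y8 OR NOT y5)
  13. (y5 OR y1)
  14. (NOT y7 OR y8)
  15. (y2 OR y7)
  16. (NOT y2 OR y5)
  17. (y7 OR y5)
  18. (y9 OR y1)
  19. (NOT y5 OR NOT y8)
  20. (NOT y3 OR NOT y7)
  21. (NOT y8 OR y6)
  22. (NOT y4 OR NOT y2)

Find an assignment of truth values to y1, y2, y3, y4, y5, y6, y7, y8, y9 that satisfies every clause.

Pure literal: y3 appears only negated; assign y3 = False.
Pure literal: y6 appears only positively; assign y6 = True.
Branch on y1: take y1 = True.
Branch on y2: take y2 = False.
  then y4 is forced to False.
  then y9 is forced to False.
  then y7 is forced to True.
  then y5 is forced to False.
  then y8 is forced to True.

y1 = T, y2 = F, y3 = F, y4 = F, y5 = F, y6 = T, y7 = T, y8 = T, y9 = F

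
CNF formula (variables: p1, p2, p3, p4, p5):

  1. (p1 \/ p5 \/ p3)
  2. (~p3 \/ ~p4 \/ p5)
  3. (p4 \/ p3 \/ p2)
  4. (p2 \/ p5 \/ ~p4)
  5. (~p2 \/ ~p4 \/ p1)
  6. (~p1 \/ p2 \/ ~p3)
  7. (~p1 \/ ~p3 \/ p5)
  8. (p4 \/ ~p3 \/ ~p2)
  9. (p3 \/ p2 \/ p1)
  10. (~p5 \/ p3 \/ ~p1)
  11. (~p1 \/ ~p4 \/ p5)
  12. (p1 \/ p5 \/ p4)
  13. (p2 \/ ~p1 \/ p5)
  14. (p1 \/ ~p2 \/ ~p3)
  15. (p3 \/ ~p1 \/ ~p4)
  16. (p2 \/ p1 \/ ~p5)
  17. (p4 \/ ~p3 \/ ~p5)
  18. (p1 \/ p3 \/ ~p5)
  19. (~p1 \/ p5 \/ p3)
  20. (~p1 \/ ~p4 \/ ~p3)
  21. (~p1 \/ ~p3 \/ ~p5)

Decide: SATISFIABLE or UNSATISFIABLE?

UNSATISFIABLE

p1 = True:
  p3 = True:
    propagation gives p2=True, p5=True; an empty clause results — contradiction.
  p3 = False:
    propagation gives p5=False; an empty clause results — contradiction.
p1 = False:
  p3 = True:
    propagation gives p2=False, p5=False, p4=False; an empty clause results — contradiction.
  p3 = False:
    propagation gives p5=True; an empty clause results — contradiction.
Every branch closes, so no satisfying assignment exists.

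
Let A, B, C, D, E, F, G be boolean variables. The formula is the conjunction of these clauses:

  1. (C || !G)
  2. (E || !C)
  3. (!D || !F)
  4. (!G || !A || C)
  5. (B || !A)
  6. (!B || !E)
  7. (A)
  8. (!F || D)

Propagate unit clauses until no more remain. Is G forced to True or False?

(A) stands alone — A = True.
(B || !A) with A = True leaves only B, so B = True.
From (!E || !B) and B = True: E = False.
(E || !C) with E = False leaves only !C, so C = False.
From (C || !G) and C = False: G = False.

False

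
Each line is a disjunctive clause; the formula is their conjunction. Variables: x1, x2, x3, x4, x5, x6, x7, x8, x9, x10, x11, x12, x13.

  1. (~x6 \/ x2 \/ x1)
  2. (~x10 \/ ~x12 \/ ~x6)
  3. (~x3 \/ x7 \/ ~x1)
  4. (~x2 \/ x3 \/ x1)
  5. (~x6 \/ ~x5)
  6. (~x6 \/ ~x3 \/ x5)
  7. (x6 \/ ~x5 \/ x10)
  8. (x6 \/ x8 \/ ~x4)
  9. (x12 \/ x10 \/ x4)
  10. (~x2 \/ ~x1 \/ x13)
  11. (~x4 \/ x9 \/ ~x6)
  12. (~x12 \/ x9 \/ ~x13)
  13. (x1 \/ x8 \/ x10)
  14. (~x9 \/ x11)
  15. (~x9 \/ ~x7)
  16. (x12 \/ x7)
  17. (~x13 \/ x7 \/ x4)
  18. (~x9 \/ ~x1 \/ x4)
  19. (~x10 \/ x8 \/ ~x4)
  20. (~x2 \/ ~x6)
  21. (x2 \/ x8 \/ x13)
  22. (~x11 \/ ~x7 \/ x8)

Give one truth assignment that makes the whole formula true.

Pure literal: x8 appears only positively; assign x8 = True.
Try x1 = True.
Branch on x2: take x2 = False.
Try x3 = True.
  then x7 is forced to True.
  then x9 is forced to False.
For the remaining variables, x4 = False, x5 = False, x6 = False, x10 = False, x11 = True, x12 = True, x13 = False works.
Check each clause:
  1. (x2 \/ x1 \/ ~x6) — x1 is true.
  2. (~x6 \/ ~x10 \/ ~x12) — ~x6 is true.
  3. (~x1 \/ x7 \/ ~x3) — x7 is true.
  4. (~x2 \/ x1 \/ x3) — x1 is true.
  5. (~x5 \/ ~x6) — ~x6 is true.
  6. (~x3 \/ ~x6 \/ x5) — ~x6 is true.
  7. (~x5 \/ x10 \/ x6) — ~x5 is true.
  8. (~x4 \/ x6 \/ x8) — x8 is true.
  9. (x4 \/ x12 \/ x10) — x12 is true.
  10. (x13 \/ ~x2 \/ ~x1) — ~x2 is true.
  11. (~x4 \/ x9 \/ ~x6) — ~x6 is true.
  12. (~x13 \/ ~x12 \/ x9) — ~x13 is true.
  13. (x8 \/ x1 \/ x10) — x8 is true.
  14. (x11 \/ ~x9) — x11 is true.
  15. (~x7 \/ ~x9) — ~x9 is true.
  16. (x12 \/ x7) — x12 is true.
  17. (x7 \/ x4 \/ ~x13) — ~x13 is true.
  18. (x4 \/ ~x9 \/ ~x1) — ~x9 is true.
  19. (~x4 \/ ~x10 \/ x8) — x8 is true.
  20. (~x2 \/ ~x6) — ~x6 is true.
  21. (x2 \/ x13 \/ x8) — x8 is true.
  22. (~x11 \/ ~x7 \/ x8) — x8 is true.

x1 = T, x2 = F, x3 = T, x4 = F, x5 = F, x6 = F, x7 = T, x8 = T, x9 = F, x10 = F, x11 = T, x12 = T, x13 = F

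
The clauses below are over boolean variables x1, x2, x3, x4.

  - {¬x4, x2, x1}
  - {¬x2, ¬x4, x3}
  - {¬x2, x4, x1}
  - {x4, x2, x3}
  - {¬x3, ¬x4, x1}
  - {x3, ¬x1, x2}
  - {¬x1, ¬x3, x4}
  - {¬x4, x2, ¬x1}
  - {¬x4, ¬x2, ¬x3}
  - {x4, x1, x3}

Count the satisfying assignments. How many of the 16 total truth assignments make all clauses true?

2

Satisfying assignments:
  x1=F x2=F x3=T x4=F
  x1=T x2=T x3=F x4=F
That's 2 in total.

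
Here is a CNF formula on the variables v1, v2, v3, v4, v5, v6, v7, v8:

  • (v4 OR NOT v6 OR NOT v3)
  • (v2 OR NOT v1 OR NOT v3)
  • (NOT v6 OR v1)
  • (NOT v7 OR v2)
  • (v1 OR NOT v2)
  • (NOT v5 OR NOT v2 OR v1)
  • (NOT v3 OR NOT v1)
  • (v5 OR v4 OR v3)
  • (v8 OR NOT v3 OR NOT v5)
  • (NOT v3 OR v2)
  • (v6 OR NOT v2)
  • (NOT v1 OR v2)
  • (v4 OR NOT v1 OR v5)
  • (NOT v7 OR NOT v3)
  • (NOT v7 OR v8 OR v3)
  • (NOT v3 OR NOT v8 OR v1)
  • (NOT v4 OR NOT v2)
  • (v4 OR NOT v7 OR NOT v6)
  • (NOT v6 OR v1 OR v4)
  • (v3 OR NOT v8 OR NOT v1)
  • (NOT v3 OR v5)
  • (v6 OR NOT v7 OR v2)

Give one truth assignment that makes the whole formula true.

v1=False, v2=False, v3=False, v4=True, v5=True, v6=False, v7=False, v8=True

Check each clause:
  1. (v4 OR NOT v3 OR NOT v6) — NOT v6 is true.
  2. (v2 OR NOT v3 OR NOT v1) — NOT v3 is true.
  3. (NOT v6 OR v1) — NOT v6 is true.
  4. (v2 OR NOT v7) — NOT v7 is true.
  5. (NOT v2 OR v1) — NOT v2 is true.
  6. (NOT v5 OR v1 OR NOT v2) — NOT v2 is true.
  7. (NOT v3 OR NOT v1) — NOT v3 is true.
  8. (v4 OR v3 OR v5) — v4 is true.
  9. (NOT v3 OR v8 OR NOT v5) — v8 is true.
  10. (NOT v3 OR v2) — NOT v3 is true.
  11. (NOT v2 OR v6) — NOT v2 is true.
  12. (NOT v1 OR v2) — NOT v1 is true.
  13. (v5 OR v4 OR NOT v1) — v4 is true.
  14. (NOT v3 OR NOT v7) — NOT v7 is true.
  15. (NOT v7 OR v8 OR v3) — v8 is true.
  16. (v1 OR NOT v8 OR NOT v3) — NOT v3 is true.
  17. (NOT v2 OR NOT v4) — NOT v2 is true.
  18. (NOT v6 OR NOT v7 OR v4) — NOT v7 is true.
  19. (NOT v6 OR v4 OR v1) — NOT v6 is true.
  20. (v3 OR NOT v8 OR NOT v1) — NOT v1 is true.
  21. (v5 OR NOT v3) — NOT v3 is true.
  22. (v2 OR NOT v7 OR v6) — NOT v7 is true.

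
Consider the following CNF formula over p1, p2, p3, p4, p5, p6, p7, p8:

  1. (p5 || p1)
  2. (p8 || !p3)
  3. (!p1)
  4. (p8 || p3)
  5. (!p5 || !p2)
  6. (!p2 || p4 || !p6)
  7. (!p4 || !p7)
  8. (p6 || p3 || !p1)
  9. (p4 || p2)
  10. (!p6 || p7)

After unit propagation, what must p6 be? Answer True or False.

(!p1) stands alone — p1 = False.
In (p5 || p1), p1 is now false; p5 must hold, so p5 = True.
(!p5 || !p2) with p5 = True leaves only !p2, so p2 = False.
(p2 || p4): since p2 = False, the clause reduces to (p4). p4 = True.
From (!p7 || !p4) and p4 = True: p7 = False.
In (!p6 || p7), p7 is now false; !p6 must hold, so p6 = False.

False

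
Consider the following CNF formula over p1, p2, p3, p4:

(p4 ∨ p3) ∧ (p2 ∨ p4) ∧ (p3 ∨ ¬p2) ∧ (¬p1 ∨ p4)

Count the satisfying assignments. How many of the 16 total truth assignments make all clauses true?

7

Split on p4, then p2.
  p4=1, p2=1: remaining (p1,p3) ∈ {(0,1); (1,1)} — 2.
  p4=1, p2=0: remaining (p1,p3) ∈ {(0,0); (0,1); (1,0); (1,1)} — 4.
  p4=0, p2=1: remaining (p1,p3) ∈ {(0,1)} — 1.
  p4=0, p2=0: a clause becomes empty — 0.
Total: 2 + 4 + 1 + 0 = 7.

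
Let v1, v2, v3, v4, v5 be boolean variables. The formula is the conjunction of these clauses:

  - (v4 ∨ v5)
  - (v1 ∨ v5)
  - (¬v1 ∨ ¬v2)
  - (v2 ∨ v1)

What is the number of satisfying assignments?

10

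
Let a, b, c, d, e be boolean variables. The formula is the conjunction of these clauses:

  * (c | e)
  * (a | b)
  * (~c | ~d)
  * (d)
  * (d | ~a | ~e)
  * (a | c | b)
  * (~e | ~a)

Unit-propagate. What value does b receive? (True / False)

True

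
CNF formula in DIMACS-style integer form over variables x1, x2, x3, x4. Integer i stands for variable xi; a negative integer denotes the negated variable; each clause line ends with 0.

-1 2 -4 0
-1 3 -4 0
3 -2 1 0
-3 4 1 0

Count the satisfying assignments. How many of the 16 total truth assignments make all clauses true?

9

Case analysis on x1 and x3:
  x1=1, x3=1: remaining (x2,x4) ∈ {(0,0); (1,0); (1,1)} — 3.
  x1=1, x3=0: remaining (x2,x4) ∈ {(0,0); (1,0)} — 2.
  x1=0, x3=1: remaining (x2,x4) ∈ {(0,1); (1,1)} — 2.
  x1=0, x3=0: remaining (x2,x4) ∈ {(0,0); (0,1)} — 2.
Total: 3 + 2 + 2 + 2 = 9.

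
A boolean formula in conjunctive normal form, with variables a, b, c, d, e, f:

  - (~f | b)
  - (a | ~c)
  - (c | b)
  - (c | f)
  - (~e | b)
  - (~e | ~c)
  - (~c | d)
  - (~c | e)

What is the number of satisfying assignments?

Case analysis on c and b:
  c=T, b=T: a clause becomes empty — 0.
  c=T, b=F: a clause becomes empty — 0.
  c=F, b=T: forces f=T; a, d, e free → 2^3 = 8.
  c=F, b=F: a clause becomes empty — 0.
Total: 0 + 0 + 8 + 0 = 8.

8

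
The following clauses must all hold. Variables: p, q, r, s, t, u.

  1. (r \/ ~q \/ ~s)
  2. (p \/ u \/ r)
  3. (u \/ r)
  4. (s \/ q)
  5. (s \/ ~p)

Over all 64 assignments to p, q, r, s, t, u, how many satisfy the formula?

26

Split on r, then s.
  r=T, s=T: p, q, t, u free → 2^4 = 16.
  r=T, s=F: remaining (p,q,t,u) ∈ {(F,T,F,F); (F,T,F,T); (F,T,T,F); (F,T,T,T)} — 4.
  r=F, s=T: remaining (p,q,t,u) ∈ {(F,F,F,T); (F,F,T,T); (T,F,F,T); (T,F,T,T)} — 4.
  r=F, s=F: remaining (p,q,t,u) ∈ {(F,T,F,T); (F,T,T,T)} — 2.
Total: 16 + 4 + 4 + 2 = 26.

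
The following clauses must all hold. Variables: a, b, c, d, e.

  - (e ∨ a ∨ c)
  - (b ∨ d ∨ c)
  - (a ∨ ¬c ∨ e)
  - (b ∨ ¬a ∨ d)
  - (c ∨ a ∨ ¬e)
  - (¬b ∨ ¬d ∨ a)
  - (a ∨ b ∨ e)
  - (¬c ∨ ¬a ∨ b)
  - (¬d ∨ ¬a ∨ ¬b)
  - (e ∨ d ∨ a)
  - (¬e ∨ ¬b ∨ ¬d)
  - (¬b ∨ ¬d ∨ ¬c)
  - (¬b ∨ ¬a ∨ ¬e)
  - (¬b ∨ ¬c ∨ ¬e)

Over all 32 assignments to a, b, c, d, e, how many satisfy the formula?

6

Satisfying assignments:
  a=F b=F c=T d=F e=T
  a=F b=F c=T d=T e=T
  a=T b=F c=F d=T e=F
  a=T b=F c=F d=T e=T
  a=T b=T c=F d=F e=F
  a=T b=T c=T d=F e=F
That's 6 in total.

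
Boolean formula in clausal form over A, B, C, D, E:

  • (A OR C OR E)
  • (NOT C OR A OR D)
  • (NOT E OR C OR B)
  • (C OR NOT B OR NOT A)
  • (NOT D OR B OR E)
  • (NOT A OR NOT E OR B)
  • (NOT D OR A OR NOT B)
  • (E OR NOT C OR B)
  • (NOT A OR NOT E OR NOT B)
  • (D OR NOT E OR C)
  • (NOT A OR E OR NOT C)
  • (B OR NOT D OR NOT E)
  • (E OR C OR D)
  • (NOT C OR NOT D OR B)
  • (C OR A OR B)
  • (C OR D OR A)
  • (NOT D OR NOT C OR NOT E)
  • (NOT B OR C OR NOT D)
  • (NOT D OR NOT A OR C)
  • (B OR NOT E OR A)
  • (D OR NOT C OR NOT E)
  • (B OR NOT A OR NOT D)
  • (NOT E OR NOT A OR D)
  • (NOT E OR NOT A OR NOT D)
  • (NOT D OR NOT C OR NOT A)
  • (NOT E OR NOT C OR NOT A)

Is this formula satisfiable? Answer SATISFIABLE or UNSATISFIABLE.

C = True:
  E = True:
    propagation gives D=False; an empty clause results — contradiction.
  E = False:
    propagation gives B=True, A=False, D=True; an empty clause results — contradiction.
C = False:
  A = True:
    propagation gives B=False, E=False, D=False; an empty clause results — contradiction.
  A = False:
    propagation gives E=True, B=True, D=False; an empty clause results — contradiction.
Every branch closes, so no satisfying assignment exists.

UNSATISFIABLE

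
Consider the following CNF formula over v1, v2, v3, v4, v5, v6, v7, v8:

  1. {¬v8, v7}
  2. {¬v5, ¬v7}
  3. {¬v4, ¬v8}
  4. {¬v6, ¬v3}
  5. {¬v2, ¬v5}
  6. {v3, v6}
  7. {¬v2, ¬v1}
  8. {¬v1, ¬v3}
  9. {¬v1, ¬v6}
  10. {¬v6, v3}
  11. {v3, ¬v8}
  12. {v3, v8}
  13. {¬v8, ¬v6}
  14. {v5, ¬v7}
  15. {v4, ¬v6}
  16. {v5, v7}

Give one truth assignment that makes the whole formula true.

Pure literal: v1 appears only negated; assign v1 = False.
Pure literal: v2 appears only negated; assign v2 = False.
Set v3 = True and propagate.
  then v6 is forced to False.
Branch on v4: take v4 = False.
The remaining clauses are satisfied by v5 = True, v7 = False, v8 = False.

v1 = 0  v2 = 0  v3 = 1  v4 = 0  v5 = 1  v6 = 0  v7 = 0  v8 = 0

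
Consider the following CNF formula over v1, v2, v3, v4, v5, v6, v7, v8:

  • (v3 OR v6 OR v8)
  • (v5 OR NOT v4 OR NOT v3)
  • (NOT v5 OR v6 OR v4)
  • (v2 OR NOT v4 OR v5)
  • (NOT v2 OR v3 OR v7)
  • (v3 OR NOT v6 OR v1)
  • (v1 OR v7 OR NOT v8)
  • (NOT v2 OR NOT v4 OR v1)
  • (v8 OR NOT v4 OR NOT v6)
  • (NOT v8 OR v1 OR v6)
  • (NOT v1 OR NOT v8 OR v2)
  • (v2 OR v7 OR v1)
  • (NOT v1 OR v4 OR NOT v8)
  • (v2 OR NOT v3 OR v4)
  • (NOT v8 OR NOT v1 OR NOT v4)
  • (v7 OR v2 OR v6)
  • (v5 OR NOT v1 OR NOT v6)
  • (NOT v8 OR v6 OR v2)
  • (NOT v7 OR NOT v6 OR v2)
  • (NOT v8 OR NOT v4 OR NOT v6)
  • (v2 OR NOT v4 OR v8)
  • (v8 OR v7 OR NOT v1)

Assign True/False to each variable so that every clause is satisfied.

v1=False, v2=True, v3=True, v4=False, v5=True, v6=True, v7=False, v8=False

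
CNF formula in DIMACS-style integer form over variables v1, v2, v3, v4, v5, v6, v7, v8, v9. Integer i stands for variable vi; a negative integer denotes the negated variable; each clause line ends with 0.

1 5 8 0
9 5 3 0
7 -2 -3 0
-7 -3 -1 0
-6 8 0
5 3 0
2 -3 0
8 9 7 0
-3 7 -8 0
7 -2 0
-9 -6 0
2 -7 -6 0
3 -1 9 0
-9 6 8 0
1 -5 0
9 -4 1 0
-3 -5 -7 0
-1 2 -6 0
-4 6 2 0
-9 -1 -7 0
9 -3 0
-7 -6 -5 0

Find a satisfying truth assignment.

v1=F, v2=T, v3=T, v4=T, v5=F, v6=F, v7=T, v8=T, v9=T

Check each clause:
  1. {v1, v5, v8} — v8 is true.
  2. {v3, v5, v9} — v9 is true.
  3. {¬v3, ¬v2, v7} — v7 is true.
  4. {¬v1, ¬v7, ¬v3} — ¬v1 is true.
  5. {v8, ¬v6} — v8 is true.
  6. {v3, v5} — v3 is true.
  7. {v2, ¬v3} — v2 is true.
  8. {v8, v7, v9} — v8 is true.
  9. {v7, ¬v3, ¬v8} — v7 is true.
  10. {¬v2, v7} — v7 is true.
  11. {¬v6, ¬v9} — ¬v6 is true.
  12. {¬v7, ¬v6, v2} — v2 is true.
  13. {¬v1, v9, v3} — v9 is true.
  14. {v8, v6, ¬v9} — v8 is true.
  15. {v1, ¬v5} — ¬v5 is true.
  16. {¬v4, v9, v1} — v9 is true.
  17. {¬v3, ¬v5, ¬v7} — ¬v5 is true.
  18. {¬v1, v2, ¬v6} — ¬v6 is true.
  19. {v6, ¬v4, v2} — v2 is true.
  20. {¬v9, ¬v7, ¬v1} — ¬v1 is true.
  21. {v9, ¬v3} — v9 is true.
  22. {¬v6, ¬v7, ¬v5} — ¬v6 is true.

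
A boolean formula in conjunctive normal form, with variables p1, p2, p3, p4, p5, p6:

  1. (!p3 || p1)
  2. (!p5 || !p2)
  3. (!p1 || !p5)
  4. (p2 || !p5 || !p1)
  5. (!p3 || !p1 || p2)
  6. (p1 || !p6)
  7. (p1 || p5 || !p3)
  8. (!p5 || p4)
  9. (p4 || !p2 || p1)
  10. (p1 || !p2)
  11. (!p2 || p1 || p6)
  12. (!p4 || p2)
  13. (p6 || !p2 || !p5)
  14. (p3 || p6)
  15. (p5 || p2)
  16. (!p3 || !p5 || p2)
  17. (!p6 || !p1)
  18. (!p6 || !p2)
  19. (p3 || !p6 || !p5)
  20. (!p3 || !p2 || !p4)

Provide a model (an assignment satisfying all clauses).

Set p1 = True and propagate.
  then p5 is forced to False.
  then p2 is forced to True.
  then p6 is forced to False.
  then p3 is forced to True.
  then p4 is forced to False.

p1=True, p2=True, p3=True, p4=False, p5=False, p6=False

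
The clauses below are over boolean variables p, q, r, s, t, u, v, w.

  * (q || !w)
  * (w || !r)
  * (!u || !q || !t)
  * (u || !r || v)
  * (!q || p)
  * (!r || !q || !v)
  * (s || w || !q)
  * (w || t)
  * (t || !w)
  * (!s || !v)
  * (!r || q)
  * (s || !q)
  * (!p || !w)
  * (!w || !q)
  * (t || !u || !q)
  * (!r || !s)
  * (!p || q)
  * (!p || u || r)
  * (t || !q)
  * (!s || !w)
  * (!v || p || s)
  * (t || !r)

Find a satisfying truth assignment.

Branch on p: take p = False.
  then q is forced to False.
  then w is forced to False.
  then r is forced to False.
  then t is forced to True.
Set s = True and propagate.
  then v is forced to False.
u is now unconstrained; take u = False.

p = F, q = F, r = F, s = T, t = T, u = F, v = F, w = F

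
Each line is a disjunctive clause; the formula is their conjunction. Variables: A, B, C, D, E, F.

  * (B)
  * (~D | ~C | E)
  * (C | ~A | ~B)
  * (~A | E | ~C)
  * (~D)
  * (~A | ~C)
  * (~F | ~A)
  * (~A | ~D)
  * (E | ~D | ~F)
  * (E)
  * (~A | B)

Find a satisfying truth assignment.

The clause (B) is unit: B must be True.
The clause (~D) is unit: D must be False.
The clause (E) is unit: E must be True.
A occurs only negated in the remaining clauses — set A = False.
C, F are now unconstrained; take C = False, F = True.

A=False  B=True  C=False  D=False  E=True  F=True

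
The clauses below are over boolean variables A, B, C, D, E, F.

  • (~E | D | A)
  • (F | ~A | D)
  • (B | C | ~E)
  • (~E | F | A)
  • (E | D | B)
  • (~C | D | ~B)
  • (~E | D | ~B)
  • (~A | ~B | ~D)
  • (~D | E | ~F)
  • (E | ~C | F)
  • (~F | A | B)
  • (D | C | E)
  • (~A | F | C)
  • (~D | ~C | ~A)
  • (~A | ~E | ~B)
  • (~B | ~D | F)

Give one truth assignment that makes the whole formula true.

Set A = True and propagate.
Try B = False.
Try C = True.
  then D is forced to False.
  then F is forced to True.
  then E is forced to True.
Every clause has at least one true literal under this assignment.

A = T  B = F  C = T  D = F  E = T  F = T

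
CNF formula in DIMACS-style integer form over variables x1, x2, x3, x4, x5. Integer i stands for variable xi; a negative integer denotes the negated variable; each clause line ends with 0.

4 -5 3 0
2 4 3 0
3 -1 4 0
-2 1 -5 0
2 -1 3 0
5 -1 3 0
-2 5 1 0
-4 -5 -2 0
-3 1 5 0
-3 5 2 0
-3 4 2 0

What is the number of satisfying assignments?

7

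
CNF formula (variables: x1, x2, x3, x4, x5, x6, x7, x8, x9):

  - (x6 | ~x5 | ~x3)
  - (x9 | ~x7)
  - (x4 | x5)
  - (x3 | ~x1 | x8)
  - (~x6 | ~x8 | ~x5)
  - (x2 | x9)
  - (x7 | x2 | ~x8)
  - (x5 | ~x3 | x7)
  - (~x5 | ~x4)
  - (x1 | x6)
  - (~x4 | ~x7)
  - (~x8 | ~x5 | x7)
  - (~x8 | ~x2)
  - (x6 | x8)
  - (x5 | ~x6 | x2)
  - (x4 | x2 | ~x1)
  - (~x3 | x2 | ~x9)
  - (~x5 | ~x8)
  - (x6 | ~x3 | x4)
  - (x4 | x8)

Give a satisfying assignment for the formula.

Branch on x1: take x1 = False.
  then x6 is forced to True.
Branch on x2: take x2 = True.
  then x8 is forced to False.
  then x4 is forced to True.
  then x5 is forced to False.
  then x7 is forced to False.
  then x3 is forced to False.
x9 is now unconstrained; take x9 = False.
Every clause has at least one true literal under this assignment.
Check each clause:
  1. (~x3 | x6 | ~x5) — ~x5 is true.
  2. (x9 | ~x7) — ~x7 is true.
  3. (x4 | x5) — x4 is true.
  4. (~x1 | x3 | x8) — ~x1 is true.
  5. (~x8 | ~x6 | ~x5) — ~x8 is true.
  6. (x2 | x9) — x2 is true.
  7. (~x8 | x7 | x2) — ~x8 is true.
  8. (x5 | x7 | ~x3) — ~x3 is true.
  9. (~x5 | ~x4) — ~x5 is true.
  10. (x1 | x6) — x6 is true.
  11. (~x7 | ~x4) — ~x7 is true.
  12. (~x8 | x7 | ~x5) — ~x8 is true.
  13. (~x8 | ~x2) — ~x8 is true.
  14. (x6 | x8) — x6 is true.
  15. (~x6 | x2 | x5) — x2 is true.
  16. (~x1 | x2 | x4) — x2 is true.
  17. (~x3 | x2 | ~x9) — x2 is true.
  18. (~x8 | ~x5) — ~x8 is true.
  19. (x4 | x6 | ~x3) — x4 is true.
  20. (x4 | x8) — x4 is true.

x1=F, x2=T, x3=F, x4=T, x5=F, x6=T, x7=F, x8=F, x9=F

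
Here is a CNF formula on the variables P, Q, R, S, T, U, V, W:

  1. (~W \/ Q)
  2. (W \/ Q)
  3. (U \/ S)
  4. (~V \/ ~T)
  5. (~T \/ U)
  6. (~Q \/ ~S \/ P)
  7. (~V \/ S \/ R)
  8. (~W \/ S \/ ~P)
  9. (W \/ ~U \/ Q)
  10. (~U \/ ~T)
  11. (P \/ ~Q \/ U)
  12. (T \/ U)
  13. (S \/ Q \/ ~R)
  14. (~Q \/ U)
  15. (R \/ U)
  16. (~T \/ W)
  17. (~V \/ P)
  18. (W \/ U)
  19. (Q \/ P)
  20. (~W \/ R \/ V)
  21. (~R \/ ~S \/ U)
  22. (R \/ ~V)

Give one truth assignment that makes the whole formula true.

P=True, Q=True, R=True, S=False, T=False, U=True, V=False, W=False

Check each clause:
  1. (~W \/ Q) — ~W is true.
  2. (Q \/ W) — Q is true.
  3. (U \/ S) — U is true.
  4. (~T \/ ~V) — ~V is true.
  5. (~T \/ U) — ~T is true.
  6. (P \/ ~Q \/ ~S) — P is true.
  7. (R \/ ~V \/ S) — ~V is true.
  8. (~W \/ S \/ ~P) — ~W is true.
  9. (Q \/ ~U \/ W) — Q is true.
  10. (~U \/ ~T) — ~T is true.
  11. (P \/ ~Q \/ U) — P is true.
  12. (U \/ T) — U is true.
  13. (Q \/ S \/ ~R) — Q is true.
  14. (~Q \/ U) — U is true.
  15. (R \/ U) — R is true.
  16. (~T \/ W) — ~T is true.
  17. (P \/ ~V) — ~V is true.
  18. (U \/ W) — U is true.
  19. (Q \/ P) — P is true.
  20. (~W \/ R \/ V) — ~W is true.
  21. (~R \/ ~S \/ U) — ~S is true.
  22. (~V \/ R) — ~V is true.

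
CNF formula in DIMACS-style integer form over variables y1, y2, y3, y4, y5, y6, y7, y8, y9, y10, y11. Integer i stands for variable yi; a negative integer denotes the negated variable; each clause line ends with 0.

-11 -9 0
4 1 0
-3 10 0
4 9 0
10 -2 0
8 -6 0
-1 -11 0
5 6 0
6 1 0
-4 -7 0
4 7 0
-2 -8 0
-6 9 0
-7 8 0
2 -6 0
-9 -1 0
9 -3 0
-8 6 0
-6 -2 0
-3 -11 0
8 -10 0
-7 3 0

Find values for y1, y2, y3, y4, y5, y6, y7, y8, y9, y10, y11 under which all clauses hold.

y1 = True, y2 = False, y3 = False, y4 = True, y5 = True, y6 = False, y7 = False, y8 = False, y9 = False, y10 = False, y11 = False

y5 occurs only positively in the remaining clauses — set y5 = True.
y11 occurs only negated in the remaining clauses — set y11 = False.
Try y1 = True.
  then y9 is forced to False.
  then y4 is forced to True.
  then y7 is forced to False.
  then y6 is forced to False.
  then y3 is forced to False.
  then y8 is forced to False.
  then y10 is forced to False.
  then y2 is forced to False.
Check each clause:
  1. (!y11 || !y9) — !y11 is true.
  2. (y1 || y4) — y1 is true.
  3. (y10 || !y3) — !y3 is true.
  4. (y9 || y4) — y4 is true.
  5. (!y2 || y10) — !y2 is true.
  6. (!y6 || y8) — !y6 is true.
  7. (!y11 || !y1) — !y11 is true.
  8. (y5 || y6) — y5 is true.
  9. (y6 || y1) — y1 is true.
  10. (!y4 || !y7) — !y7 is true.
  11. (y7 || y4) — y4 is true.
  12. (!y8 || !y2) — !y8 is true.
  13. (!y6 || y9) — !y6 is true.
  14. (y8 || !y7) — !y7 is true.
  15. (!y6 || y2) — !y6 is true.
  16. (!y9 || !y1) — !y9 is true.
  17. (y9 || !y3) — !y3 is true.
  18. (!y8 || y6) — !y8 is true.
  19. (!y6 || !y2) — !y6 is true.
  20. (!y3 || !y11) — !y11 is true.
  21. (!y10 || y8) — !y10 is true.
  22. (y3 || !y7) — !y7 is true.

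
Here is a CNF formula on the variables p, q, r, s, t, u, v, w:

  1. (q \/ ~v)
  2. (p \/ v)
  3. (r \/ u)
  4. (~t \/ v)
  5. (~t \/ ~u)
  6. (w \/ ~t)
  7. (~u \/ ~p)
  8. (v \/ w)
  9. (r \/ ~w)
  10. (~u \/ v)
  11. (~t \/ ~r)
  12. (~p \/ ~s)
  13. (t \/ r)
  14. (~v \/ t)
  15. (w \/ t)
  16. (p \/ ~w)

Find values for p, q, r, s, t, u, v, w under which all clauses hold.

p=T, q=T, r=T, s=F, t=F, u=F, v=F, w=T

Check each clause:
  1. (~v \/ q) — ~v is true.
  2. (p \/ v) — p is true.
  3. (u \/ r) — r is true.
  4. (~t \/ v) — ~t is true.
  5. (~u \/ ~t) — ~u is true.
  6. (w \/ ~t) — w is true.
  7. (~u \/ ~p) — ~u is true.
  8. (w \/ v) — w is true.
  9. (~w \/ r) — r is true.
  10. (~u \/ v) — ~u is true.
  11. (~t \/ ~r) — ~t is true.
  12. (~p \/ ~s) — ~s is true.
  13. (r \/ t) — r is true.
  14. (t \/ ~v) — ~v is true.
  15. (w \/ t) — w is true.
  16. (p \/ ~w) — p is true.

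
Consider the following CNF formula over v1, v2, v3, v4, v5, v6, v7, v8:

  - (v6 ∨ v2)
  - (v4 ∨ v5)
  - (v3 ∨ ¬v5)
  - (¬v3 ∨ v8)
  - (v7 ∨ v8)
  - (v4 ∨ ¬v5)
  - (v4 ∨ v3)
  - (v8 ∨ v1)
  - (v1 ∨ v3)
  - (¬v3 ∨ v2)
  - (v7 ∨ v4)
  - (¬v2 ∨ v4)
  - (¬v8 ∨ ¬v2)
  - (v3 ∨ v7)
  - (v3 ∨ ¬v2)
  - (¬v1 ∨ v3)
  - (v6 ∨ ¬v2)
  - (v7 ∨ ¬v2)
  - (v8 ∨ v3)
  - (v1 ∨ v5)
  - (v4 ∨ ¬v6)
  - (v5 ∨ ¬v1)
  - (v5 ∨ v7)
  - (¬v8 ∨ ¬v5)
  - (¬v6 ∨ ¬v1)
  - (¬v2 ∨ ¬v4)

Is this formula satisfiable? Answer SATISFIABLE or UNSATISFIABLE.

v3 = True:
  propagation gives v8=True, v2=True; an empty clause results — contradiction.
v3 = False:
  propagation gives v5=False, v4=True, v1=True; an empty clause results — contradiction.
Every branch closes, so no satisfying assignment exists.

UNSATISFIABLE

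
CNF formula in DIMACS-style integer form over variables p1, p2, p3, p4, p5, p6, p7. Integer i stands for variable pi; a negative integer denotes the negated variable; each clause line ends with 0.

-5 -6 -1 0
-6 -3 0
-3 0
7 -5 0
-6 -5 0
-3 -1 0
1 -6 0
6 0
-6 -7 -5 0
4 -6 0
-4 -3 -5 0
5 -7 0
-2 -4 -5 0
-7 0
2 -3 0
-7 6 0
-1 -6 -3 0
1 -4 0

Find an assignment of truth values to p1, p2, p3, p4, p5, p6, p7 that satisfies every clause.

p1 = T, p2 = T, p3 = F, p4 = T, p5 = F, p6 = T, p7 = F

(¬p3) is a unit clause, so p3 = False.
(p6) is a unit clause, so p6 = True.
The clause (¬p5) is unit: p5 must be False.
Unit propagation: (p1) forces p1 = True.
Unit propagation: (p4) forces p4 = True.
Unit propagation: (¬p7) forces p7 = False.
p2 is now unconstrained; take p2 = True.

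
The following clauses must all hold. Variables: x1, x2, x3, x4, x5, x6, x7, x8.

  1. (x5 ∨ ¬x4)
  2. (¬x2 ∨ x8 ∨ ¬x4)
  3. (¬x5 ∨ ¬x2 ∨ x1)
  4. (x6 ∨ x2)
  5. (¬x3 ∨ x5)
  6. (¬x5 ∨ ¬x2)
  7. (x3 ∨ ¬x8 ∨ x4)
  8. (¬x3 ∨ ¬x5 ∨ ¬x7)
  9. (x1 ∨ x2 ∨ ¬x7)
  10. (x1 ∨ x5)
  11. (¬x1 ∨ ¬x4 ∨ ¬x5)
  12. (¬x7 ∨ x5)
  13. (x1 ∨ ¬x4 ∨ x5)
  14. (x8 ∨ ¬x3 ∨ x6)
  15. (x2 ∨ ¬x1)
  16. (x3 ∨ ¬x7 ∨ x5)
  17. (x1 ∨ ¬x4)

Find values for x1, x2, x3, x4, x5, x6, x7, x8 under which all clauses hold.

x1=False, x2=False, x3=True, x4=False, x5=True, x6=True, x7=False, x8=False

Check each clause:
  1. (x5 ∨ ¬x4) — ¬x4 is true.
  2. (x8 ∨ ¬x2 ∨ ¬x4) — ¬x4 is true.
  3. (¬x2 ∨ x1 ∨ ¬x5) — ¬x2 is true.
  4. (x6 ∨ x2) — x6 is true.
  5. (x5 ∨ ¬x3) — x5 is true.
  6. (¬x2 ∨ ¬x5) — ¬x2 is true.
  7. (x4 ∨ x3 ∨ ¬x8) — ¬x8 is true.
  8. (¬x5 ∨ ¬x7 ∨ ¬x3) — ¬x7 is true.
  9. (x2 ∨ ¬x7 ∨ x1) — ¬x7 is true.
  10. (x1 ∨ x5) — x5 is true.
  11. (¬x5 ∨ ¬x4 ∨ ¬x1) — ¬x4 is true.
  12. (¬x7 ∨ x5) — ¬x7 is true.
  13. (x5 ∨ x1 ∨ ¬x4) — ¬x4 is true.
  14. (x8 ∨ ¬x3 ∨ x6) — x6 is true.
  15. (¬x1 ∨ x2) — ¬x1 is true.
  16. (x3 ∨ x5 ∨ ¬x7) — ¬x7 is true.
  17. (x1 ∨ ¬x4) — ¬x4 is true.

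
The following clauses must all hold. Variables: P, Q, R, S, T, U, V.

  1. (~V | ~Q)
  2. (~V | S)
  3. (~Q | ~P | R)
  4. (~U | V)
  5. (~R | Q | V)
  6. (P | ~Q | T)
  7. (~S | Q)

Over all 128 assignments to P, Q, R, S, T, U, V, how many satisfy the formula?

Case analysis on Q and V:
  Q=1, V=1: a clause becomes empty — 0.
  Q=1, V=0: S free; 4 ways for (P,R,T,U) × 2^1 = 8.
  Q=0, V=1: a clause becomes empty — 0.
  Q=0, V=0: remaining (P,R,S,T,U) ∈ {(0,0,0,0,0); (0,0,0,1,0); (1,0,0,0,0); (1,0,0,1,0)} — 4.
Total: 0 + 8 + 0 + 4 = 12.

12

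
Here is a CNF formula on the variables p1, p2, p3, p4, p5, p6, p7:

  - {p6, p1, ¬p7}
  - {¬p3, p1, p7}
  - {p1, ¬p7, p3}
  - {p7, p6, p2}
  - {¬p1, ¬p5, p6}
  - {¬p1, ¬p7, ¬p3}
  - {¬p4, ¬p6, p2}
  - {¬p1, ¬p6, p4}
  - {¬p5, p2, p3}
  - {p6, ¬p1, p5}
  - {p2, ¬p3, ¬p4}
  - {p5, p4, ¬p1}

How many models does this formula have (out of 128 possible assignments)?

Split on p1, then p6.
  p1=1, p6=1: p5 free; 3 ways for (p2,p3,p4,p7) × 2^1 = 6.
  p1=1, p6=0: a clause becomes empty — 0.
  p1=0, p6=1: 11 of the 32 assignments to (p2,p3,p4,p5,p7) work.
  p1=0, p6=0: remaining (p2,p3,p4,p5,p7) ∈ {(1,0,0,0,0); (1,0,0,1,0); (1,0,1,0,0); (1,0,1,1,0)} — 4.
Total: 6 + 0 + 11 + 4 = 21.

21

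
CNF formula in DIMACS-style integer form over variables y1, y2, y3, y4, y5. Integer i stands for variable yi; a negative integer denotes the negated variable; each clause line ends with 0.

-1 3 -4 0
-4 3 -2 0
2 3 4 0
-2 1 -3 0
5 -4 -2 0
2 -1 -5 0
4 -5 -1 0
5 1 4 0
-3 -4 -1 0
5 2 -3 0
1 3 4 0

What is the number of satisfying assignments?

The models are:
  y1=0 y2=0 y3=0 y4=1 y5=0
  y1=0 y2=0 y3=0 y4=1 y5=1
  y1=0 y2=0 y3=1 y4=0 y5=1
  y1=0 y2=0 y3=1 y4=1 y5=1
  y1=1 y2=1 y3=0 y4=0 y5=0
  y1=1 y2=1 y3=1 y4=0 y5=0
That's 6 in total.

6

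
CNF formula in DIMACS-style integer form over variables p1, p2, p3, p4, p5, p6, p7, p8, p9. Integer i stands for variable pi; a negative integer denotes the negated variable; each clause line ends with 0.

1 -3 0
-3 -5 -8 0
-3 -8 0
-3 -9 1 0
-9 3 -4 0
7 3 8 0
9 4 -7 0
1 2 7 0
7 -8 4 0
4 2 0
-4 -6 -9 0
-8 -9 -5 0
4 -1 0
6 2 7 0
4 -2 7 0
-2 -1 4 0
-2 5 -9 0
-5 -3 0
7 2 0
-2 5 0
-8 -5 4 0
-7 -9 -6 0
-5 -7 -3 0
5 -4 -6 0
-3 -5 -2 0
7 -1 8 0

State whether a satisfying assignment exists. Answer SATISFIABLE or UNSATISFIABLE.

SATISFIABLE

Try p1 = True.
  then p4 is forced to True.
The remaining clauses are satisfied by p2 = False, p3 = False, p5 = False, p6 = False, p7 = True, p8 = True, p9 = False.
So p1=True, p2=False, p3=False, p4=True, p5=False, p6=False, p7=True, p8=True, p9=False is a satisfying assignment.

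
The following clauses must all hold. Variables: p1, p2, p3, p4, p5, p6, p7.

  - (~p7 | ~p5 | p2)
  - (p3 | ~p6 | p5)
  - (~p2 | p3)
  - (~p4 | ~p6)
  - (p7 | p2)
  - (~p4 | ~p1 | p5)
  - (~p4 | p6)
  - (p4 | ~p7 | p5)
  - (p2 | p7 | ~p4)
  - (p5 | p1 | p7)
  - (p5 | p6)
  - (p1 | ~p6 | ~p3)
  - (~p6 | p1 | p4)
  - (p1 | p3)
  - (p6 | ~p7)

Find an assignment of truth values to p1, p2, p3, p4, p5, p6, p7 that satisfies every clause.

p1=F, p2=T, p3=T, p4=F, p5=T, p6=F, p7=F

Branch on p1: take p1 = False.
  then p3 is forced to True.
  then p6 is forced to False.
  then p4 is forced to False.
  then p5 is forced to True.
  then p7 is forced to False.
  then p2 is forced to True.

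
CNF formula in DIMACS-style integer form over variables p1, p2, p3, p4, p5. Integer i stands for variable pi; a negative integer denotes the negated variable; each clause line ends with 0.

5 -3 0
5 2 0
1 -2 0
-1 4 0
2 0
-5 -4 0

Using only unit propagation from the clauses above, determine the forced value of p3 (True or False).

False

(p2) is a unit clause: p2 = True.
(~p2 | p1): since p2 = True, the clause reduces to (p1). p1 = True.
(~p1 | p4) with p1 = True leaves only p4, so p4 = True.
(~p4 | ~p5) with p4 = True leaves only ~p5, so p5 = False.
From (p5 | ~p3) and p5 = False: p3 = False.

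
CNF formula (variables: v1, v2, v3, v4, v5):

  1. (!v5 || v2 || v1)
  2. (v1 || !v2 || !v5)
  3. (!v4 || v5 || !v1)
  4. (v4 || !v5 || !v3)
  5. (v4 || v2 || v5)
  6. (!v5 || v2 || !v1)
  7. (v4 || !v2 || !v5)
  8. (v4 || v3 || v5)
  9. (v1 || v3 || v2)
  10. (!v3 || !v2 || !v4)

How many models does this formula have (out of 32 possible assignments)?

5

The models are:
  v1=0 v2=0 v3=1 v4=1 v5=0
  v1=0 v2=1 v3=0 v4=1 v5=0
  v1=0 v2=1 v3=1 v4=0 v5=0
  v1=1 v2=1 v3=0 v4=1 v5=1
  v1=1 v2=1 v3=1 v4=0 v5=0
Count: 5.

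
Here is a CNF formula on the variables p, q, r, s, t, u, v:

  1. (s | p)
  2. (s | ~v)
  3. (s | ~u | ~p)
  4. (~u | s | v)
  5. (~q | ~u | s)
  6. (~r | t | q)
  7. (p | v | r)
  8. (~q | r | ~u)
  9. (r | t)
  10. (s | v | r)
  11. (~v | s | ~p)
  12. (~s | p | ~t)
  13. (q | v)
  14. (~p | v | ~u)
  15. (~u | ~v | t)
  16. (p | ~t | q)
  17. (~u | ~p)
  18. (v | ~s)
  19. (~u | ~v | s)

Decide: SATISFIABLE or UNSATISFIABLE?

SATISFIABLE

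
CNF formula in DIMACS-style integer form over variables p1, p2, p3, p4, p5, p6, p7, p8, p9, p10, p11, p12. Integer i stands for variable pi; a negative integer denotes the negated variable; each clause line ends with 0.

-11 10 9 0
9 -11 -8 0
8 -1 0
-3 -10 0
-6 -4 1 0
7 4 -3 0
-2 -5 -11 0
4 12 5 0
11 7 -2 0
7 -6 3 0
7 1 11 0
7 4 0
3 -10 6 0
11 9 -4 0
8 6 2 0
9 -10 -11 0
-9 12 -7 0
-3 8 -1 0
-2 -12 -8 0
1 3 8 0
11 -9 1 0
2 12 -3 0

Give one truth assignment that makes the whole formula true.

p1 = True, p2 = False, p3 = True, p4 = True, p5 = True, p6 = True, p7 = True, p8 = True, p9 = True, p10 = False, p11 = True, p12 = True

Check each clause:
  1. (p9 || p10 || !p11) — p9 is true.
  2. (p9 || !p8 || !p11) — p9 is true.
  3. (p8 || !p1) — p8 is true.
  4. (!p3 || !p10) — !p10 is true.
  5. (!p6 || p1 || !p4) — p1 is true.
  6. (!p3 || p7 || p4) — p4 is true.
  7. (!p11 || !p2 || !p5) — !p2 is true.
  8. (p4 || p5 || p12) — p4 is true.
  9. (p7 || p11 || !p2) — p11 is true.
  10. (!p6 || p7 || p3) — p3 is true.
  11. (p11 || p1 || p7) — p1 is true.
  12. (p4 || p7) — p4 is true.
  13. (p6 || p3 || !p10) — p3 is true.
  14. (p9 || p11 || !p4) — p9 is true.
  15. (p2 || p6 || p8) — p8 is true.
  16. (!p10 || p9 || !p11) — p9 is true.
  17. (p12 || !p9 || !p7) — p12 is true.
  18. (p8 || !p3 || !p1) — p8 is true.
  19. (!p12 || !p2 || !p8) — !p2 is true.
  20. (p8 || p3 || p1) — p8 is true.
  21. (p11 || p1 || !p9) — p1 is true.
  22. (!p3 || p12 || p2) — p12 is true.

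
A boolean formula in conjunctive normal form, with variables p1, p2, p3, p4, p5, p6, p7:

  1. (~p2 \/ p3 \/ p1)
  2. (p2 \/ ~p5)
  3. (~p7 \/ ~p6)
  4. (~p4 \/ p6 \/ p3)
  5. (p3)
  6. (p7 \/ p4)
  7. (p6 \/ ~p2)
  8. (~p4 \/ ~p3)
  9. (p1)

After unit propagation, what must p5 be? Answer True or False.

(p3) stands alone — p3 = True.
In (~p4 \/ ~p3), ~p3 is now false; ~p4 must hold, so p4 = False.
(p7 \/ p4) with p4 = False leaves only p7, so p7 = True.
(~p7 \/ ~p6): since p7 = True, the clause reduces to (~p6). p6 = False.
(~p2 \/ p6): since p6 = False, the clause reduces to (~p2). p2 = False.
In (~p5 \/ p2), p2 is now false; ~p5 must hold, so p5 = False.

False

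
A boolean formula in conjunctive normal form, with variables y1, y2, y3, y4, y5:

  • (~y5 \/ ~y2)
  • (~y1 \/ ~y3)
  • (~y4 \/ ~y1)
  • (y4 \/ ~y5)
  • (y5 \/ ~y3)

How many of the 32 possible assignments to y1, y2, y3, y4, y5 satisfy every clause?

Satisfying assignments:
  y1=F y2=F y3=F y4=F y5=F
  y1=F y2=F y3=F y4=T y5=F
  y1=F y2=F y3=F y4=T y5=T
  y1=F y2=F y3=T y4=T y5=T
  y1=F y2=T y3=F y4=F y5=F
  y1=F y2=T y3=F y4=T y5=F
  y1=T y2=F y3=F y4=F y5=F
  y1=T y2=T y3=F y4=F y5=F
That's 8 in total.

8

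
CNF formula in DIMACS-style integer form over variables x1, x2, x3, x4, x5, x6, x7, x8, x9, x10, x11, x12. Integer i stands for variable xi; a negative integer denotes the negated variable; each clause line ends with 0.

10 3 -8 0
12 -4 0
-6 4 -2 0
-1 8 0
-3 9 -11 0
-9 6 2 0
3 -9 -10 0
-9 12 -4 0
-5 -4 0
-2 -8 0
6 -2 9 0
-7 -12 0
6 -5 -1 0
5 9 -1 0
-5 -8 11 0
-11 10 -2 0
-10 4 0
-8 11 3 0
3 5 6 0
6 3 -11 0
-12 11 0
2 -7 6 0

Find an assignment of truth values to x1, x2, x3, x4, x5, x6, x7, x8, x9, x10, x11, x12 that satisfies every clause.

x1 = False, x2 = False, x3 = True, x4 = False, x5 = False, x6 = True, x7 = False, x8 = False, x9 = True, x10 = False, x11 = True, x12 = True

x1 occurs only negated in the remaining clauses — set x1 = False.
Pure literal: x7 appears only negated; assign x7 = False.
Try x2 = False.
Branch on x3: take x3 = True.
Set x4 = False and propagate.
  then x10 is forced to False.
For the remaining variables, x5 = False, x6 = True, x8 = False, x9 = True, x11 = True, x12 = True works.
Check each clause:
  1. (!x8 || x10 || x3) — !x8 is true.
  2. (x12 || !x4) — x12 is true.
  3. (!x2 || x4 || !x6) — !x2 is true.
  4. (x8 || !x1) — !x1 is true.
  5. (x9 || !x11 || !x3) — x9 is true.
  6. (!x9 || x2 || x6) — x6 is true.
  7. (!x10 || x3 || !x9) — x3 is true.
  8. (x12 || !x9 || !x4) — !x4 is true.
  9. (!x5 || !x4) — !x5 is true.
  10. (!x8 || !x2) — !x8 is true.
  11. (x9 || !x2 || x6) — x9 is true.
  12. (!x12 || !x7) — !x7 is true.
  13. (x6 || !x1 || !x5) — !x5 is true.
  14. (!x1 || x5 || x9) — x9 is true.
  15. (x11 || !x5 || !x8) — !x8 is true.
  16. (!x2 || !x11 || x10) — !x2 is true.
  17. (!x10 || x4) — !x10 is true.
  18. (x3 || x11 || !x8) — !x8 is true.
  19. (x6 || x3 || x5) — x3 is true.
  20. (!x11 || x6 || x3) — x3 is true.
  21. (!x12 || x11) — x11 is true.
  22. (!x7 || x6 || x2) — !x7 is true.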